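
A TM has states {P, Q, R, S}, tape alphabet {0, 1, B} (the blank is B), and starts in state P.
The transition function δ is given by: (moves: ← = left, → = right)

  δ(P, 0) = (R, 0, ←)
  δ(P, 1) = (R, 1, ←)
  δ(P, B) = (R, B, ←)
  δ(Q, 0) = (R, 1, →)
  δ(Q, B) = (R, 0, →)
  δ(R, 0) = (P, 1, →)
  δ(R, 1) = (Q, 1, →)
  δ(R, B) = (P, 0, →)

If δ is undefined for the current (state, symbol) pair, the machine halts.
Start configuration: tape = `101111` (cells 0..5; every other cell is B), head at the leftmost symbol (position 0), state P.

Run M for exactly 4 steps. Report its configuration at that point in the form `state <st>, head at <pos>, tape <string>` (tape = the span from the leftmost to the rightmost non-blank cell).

state=P head=0 tape=B[1]01111   (P,1)→(R,1,←)
state=R head=-1 tape=[B]101111   (R,B)→(P,0,→)
state=P head=0 tape=0[1]01111   (P,1)→(R,1,←)
state=R head=-1 tape=[0]101111   (R,0)→(P,1,→)
state=P head=0 tape=1[1]01111
After 4 steps: state P, head at 0, tape 1101111.

state P, head at 0, tape 1101111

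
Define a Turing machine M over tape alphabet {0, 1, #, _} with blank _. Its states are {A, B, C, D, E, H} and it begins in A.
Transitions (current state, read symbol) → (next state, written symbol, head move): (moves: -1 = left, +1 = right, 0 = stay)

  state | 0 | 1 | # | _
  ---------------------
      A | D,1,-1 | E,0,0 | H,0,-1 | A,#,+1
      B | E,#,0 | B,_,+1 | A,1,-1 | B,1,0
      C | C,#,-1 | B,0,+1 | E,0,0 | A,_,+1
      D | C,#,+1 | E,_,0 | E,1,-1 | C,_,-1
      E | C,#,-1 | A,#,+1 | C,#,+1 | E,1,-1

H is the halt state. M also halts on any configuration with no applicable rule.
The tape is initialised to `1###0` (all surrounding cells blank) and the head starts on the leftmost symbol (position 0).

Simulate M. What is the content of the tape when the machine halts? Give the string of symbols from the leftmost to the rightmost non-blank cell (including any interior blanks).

0###0

state=A head=0 tape=_[1]###0   (A,1)→(E,0,0)
state=E head=0 tape=_[0]###0   (E,0)→(C,#,-1)
state=C head=-1 tape=[_]####0   (C,_)→(A,_,+1)
state=A head=0 tape=_[#]###0   (A,#)→(H,0,-1)
state=H head=-1 tape=[_]0###0
The non-blank tape span at halt is 0###0.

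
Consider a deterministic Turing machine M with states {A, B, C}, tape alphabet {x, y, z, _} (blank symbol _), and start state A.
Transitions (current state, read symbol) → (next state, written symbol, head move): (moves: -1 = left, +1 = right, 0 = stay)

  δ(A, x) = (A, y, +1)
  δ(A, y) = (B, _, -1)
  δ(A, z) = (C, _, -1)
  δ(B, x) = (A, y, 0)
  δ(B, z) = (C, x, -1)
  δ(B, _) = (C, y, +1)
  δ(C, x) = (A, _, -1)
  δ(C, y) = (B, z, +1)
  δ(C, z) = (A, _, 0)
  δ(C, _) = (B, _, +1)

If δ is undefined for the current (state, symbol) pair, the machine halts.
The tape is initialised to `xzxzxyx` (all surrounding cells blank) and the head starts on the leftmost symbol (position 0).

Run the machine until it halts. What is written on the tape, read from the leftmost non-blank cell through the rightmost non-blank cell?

y_yyy_yx

A | _[x]zxzxyx   read x → write y, move +1, go to A
A | _y[z]xzxyx   read z → write _, move -1, go to C
C | _[y]_xzxyx   read y → write z, move +1, go to B
B | _z[_]xzxyx   read _ → write y, move +1, go to C
C | _zy[x]zxyx   read x → write _, move -1, go to A
A | _z[y]_zxyx   read y → write _, move -1, go to B
B | _[z]__zxyx   read z → write x, move -1, go to C
C | [_]x__zxyx   read _ → write _, move +1, go to B
B | _[x]__zxyx   read x → write y, move 0, go to A
A | _[y]__zxyx   read y → write _, move -1, go to B
B | [_]___zxyx   read _ → write y, move +1, go to C
C | y[_]__zxyx   read _ → write _, move +1, go to B
B | y_[_]_zxyx   read _ → write y, move +1, go to C
C | y_y[_]zxyx   read _ → write _, move +1, go to B
B | y_y_[z]xyx   read z → write x, move -1, go to C
C | y_y[_]xxyx   read _ → write _, move +1, go to B
B | y_y_[x]xyx   read x → write y, move 0, go to A
A | y_y_[y]xyx   read y → write _, move -1, go to B
B | y_y[_]_xyx   read _ → write y, move +1, go to C
C | y_yy[_]xyx   read _ → write _, move +1, go to B
B | y_yy_[x]yx   read x → write y, move 0, go to A
A | y_yy_[y]yx   read y → write _, move -1, go to B
B | y_yy[_]_yx   read _ → write y, move +1, go to C
C | y_yyy[_]yx   read _ → write _, move +1, go to B
B | y_yyy_[y]x
The non-blank tape span at halt is y_yyy_yx.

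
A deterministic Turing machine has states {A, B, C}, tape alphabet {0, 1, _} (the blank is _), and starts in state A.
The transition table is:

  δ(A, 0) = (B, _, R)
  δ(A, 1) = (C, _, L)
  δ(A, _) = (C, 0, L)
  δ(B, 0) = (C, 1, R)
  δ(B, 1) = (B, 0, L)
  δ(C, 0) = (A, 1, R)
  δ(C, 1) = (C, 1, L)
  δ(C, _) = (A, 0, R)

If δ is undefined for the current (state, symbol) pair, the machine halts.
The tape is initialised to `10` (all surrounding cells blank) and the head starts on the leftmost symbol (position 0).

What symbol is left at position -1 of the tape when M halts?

1

A | _[1]0___   read 1 → write _, move L, go to C
C | [_]_0___   read _ → write 0, move R, go to A
A | 0[_]0___   read _ → write 0, move L, go to C
C | [0]00___   read 0 → write 1, move R, go to A
A | 1[0]0___   read 0 → write _, move R, go to B
B | 1_[0]___   read 0 → write 1, move R, go to C
C | 1_1[_]__   read _ → write 0, move R, go to A
A | 1_10[_]_   read _ → write 0, move L, go to C
C | 1_1[0]0_   read 0 → write 1, move R, go to A
A | 1_11[0]_   read 0 → write _, move R, go to B
B | 1_11_[_]
Cell -1 holds 1 when M halts.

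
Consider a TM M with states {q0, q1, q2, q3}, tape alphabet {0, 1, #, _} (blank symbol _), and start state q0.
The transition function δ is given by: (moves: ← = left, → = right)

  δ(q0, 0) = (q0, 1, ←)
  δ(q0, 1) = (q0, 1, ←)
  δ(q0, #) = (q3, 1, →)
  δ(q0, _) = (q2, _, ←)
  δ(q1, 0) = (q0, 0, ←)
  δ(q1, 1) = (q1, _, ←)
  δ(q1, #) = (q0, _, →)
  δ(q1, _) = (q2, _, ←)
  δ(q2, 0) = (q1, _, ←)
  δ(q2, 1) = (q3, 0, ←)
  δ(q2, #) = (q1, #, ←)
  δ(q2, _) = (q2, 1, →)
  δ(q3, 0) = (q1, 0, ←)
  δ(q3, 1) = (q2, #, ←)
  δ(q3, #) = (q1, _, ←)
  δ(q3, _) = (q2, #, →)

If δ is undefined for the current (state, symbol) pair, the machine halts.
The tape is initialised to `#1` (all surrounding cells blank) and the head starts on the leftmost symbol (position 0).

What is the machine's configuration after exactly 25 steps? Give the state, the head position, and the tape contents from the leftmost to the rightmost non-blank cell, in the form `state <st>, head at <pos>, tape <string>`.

state q2, head at -3, tape 11____#

q0 | _____[#]1   read # → write 1, move →, go to q3
q3 | _____1[1]   read 1 → write #, move ←, go to q2
q2 | _____[1]#   read 1 → write 0, move ←, go to q3
q3 | ____[_]0#   read _ → write #, move →, go to q2
q2 | ____#[0]#   read 0 → write _, move ←, go to q1
q1 | ____[#]_#   read # → write _, move →, go to q0
q0 | _____[_]#   read _ → write _, move ←, go to q2
q2 | ____[_]_#   read _ → write 1, move →, go to q2
q2 | ____1[_]#   read _ → write 1, move →, go to q2
q2 | ____11[#]   read # → write #, move ←, go to q1
q1 | ____1[1]#   read 1 → write _, move ←, go to q1
q1 | ____[1]_#   read 1 → write _, move ←, go to q1
q1 | ___[_]__#   read _ → write _, move ←, go to q2
q2 | __[_]___#   read _ → write 1, move →, go to q2
q2 | __1[_]__#   read _ → write 1, move →, go to q2
q2 | __11[_]_#   read _ → write 1, move →, go to q2
q2 | __111[_]#   read _ → write 1, move →, go to q2
q2 | __1111[#]   read # → write #, move ←, go to q1
q1 | __111[1]#   read 1 → write _, move ←, go to q1
q1 | __11[1]_#   read 1 → write _, move ←, go to q1
q1 | __1[1]__#   read 1 → write _, move ←, go to q1
q1 | __[1]___#   read 1 → write _, move ←, go to q1
q1 | _[_]____#   read _ → write _, move ←, go to q2
q2 | [_]_____#   read _ → write 1, move →, go to q2
q2 | 1[_]____#   read _ → write 1, move →, go to q2
q2 | 11[_]___#
After 25 steps: state q2, head at -3, tape 11____#.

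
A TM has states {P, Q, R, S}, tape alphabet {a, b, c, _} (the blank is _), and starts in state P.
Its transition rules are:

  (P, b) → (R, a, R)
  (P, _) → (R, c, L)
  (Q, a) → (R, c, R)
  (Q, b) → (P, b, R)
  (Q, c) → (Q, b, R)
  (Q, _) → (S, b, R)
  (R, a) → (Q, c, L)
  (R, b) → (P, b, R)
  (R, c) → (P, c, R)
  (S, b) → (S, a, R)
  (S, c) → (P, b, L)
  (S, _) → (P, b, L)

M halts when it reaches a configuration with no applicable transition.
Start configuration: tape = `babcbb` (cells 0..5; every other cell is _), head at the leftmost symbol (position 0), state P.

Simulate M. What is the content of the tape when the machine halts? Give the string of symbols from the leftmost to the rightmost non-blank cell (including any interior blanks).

ccacabc

P | [b]abcbb_   read b → write a, move R, go to R
R | a[a]bcbb_   read a → write c, move L, go to Q
Q | [a]cbcbb_   read a → write c, move R, go to R
R | c[c]bcbb_   read c → write c, move R, go to P
P | cc[b]cbb_   read b → write a, move R, go to R
R | cca[c]bb_   read c → write c, move R, go to P
P | ccac[b]b_   read b → write a, move R, go to R
R | ccaca[b]_   read b → write b, move R, go to P
P | ccacab[_]   read _ → write c, move L, go to R
R | ccaca[b]c   read b → write b, move R, go to P
P | ccacab[c]
The non-blank tape span at halt is ccacabc.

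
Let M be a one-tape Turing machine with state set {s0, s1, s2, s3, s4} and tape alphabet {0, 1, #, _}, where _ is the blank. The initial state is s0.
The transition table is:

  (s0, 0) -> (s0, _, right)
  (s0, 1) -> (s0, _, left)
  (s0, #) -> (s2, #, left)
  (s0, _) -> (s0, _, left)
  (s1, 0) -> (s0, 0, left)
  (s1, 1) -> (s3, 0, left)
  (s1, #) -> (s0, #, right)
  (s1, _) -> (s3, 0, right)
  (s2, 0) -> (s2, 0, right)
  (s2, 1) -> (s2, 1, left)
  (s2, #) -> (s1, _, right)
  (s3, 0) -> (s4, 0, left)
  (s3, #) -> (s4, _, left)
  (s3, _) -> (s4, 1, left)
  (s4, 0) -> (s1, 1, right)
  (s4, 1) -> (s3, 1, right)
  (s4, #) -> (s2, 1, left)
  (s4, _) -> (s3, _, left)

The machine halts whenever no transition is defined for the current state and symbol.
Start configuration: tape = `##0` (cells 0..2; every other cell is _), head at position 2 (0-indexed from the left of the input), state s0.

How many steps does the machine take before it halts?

state=s0 head=2 tape=##[0]_   (s0,0)→(s0,_,right)
state=s0 head=3 tape=##_[_]   (s0,_)→(s0,_,left)
state=s0 head=2 tape=##[_]_   (s0,_)→(s0,_,left)
state=s0 head=1 tape=#[#]__   (s0,#)→(s2,#,left)
state=s2 head=0 tape=[#]#__   (s2,#)→(s1,_,right)
state=s1 head=1 tape=_[#]__   (s1,#)→(s0,#,right)
state=s0 head=2 tape=_#[_]_   (s0,_)→(s0,_,left)
state=s0 head=1 tape=_[#]__   (s0,#)→(s2,#,left)
state=s2 head=0 tape=[_]#__
M halts after 8 transitions.

8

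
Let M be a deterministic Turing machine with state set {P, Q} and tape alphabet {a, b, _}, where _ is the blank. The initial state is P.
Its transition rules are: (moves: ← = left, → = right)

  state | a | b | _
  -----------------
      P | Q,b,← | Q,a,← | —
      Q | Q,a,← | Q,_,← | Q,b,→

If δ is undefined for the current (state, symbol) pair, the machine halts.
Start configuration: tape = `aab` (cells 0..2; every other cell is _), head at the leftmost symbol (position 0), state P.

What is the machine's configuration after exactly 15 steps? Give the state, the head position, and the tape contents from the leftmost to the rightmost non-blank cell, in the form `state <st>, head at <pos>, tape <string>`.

state Q, head at 1, tape bbbbab

P | ___[a]ab   read a → write b, move ←, go to Q
Q | __[_]bab   read _ → write b, move →, go to Q
Q | __b[b]ab   read b → write _, move ←, go to Q
Q | __[b]_ab   read b → write _, move ←, go to Q
Q | _[_]__ab   read _ → write b, move →, go to Q
Q | _b[_]_ab   read _ → write b, move →, go to Q
Q | _bb[_]ab   read _ → write b, move →, go to Q
Q | _bbb[a]b   read a → write a, move ←, go to Q
Q | _bb[b]ab   read b → write _, move ←, go to Q
Q | _b[b]_ab   read b → write _, move ←, go to Q
Q | _[b]__ab   read b → write _, move ←, go to Q
Q | [_]___ab   read _ → write b, move →, go to Q
Q | b[_]__ab   read _ → write b, move →, go to Q
Q | bb[_]_ab   read _ → write b, move →, go to Q
Q | bbb[_]ab   read _ → write b, move →, go to Q
Q | bbbb[a]b
After 15 steps: state Q, head at 1, tape bbbbab.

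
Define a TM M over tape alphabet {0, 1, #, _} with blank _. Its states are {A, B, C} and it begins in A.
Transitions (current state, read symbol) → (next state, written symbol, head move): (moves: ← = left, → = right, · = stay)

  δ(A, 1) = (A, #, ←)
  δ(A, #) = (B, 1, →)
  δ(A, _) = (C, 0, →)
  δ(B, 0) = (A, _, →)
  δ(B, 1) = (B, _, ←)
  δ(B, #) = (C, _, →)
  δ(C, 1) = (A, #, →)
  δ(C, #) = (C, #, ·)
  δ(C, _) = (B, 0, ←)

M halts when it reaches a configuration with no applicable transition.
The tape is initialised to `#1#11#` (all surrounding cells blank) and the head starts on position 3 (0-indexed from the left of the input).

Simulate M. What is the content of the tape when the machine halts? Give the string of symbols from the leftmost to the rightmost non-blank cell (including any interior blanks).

A | #1#[1]1#_   read 1 → write #, move ←, go to A
A | #1[#]#1#_   read # → write 1, move →, go to B
B | #11[#]1#_   read # → write _, move →, go to C
C | #11_[1]#_   read 1 → write #, move →, go to A
A | #11_#[#]_   read # → write 1, move →, go to B
B | #11_#1[_]
The non-blank tape span at halt is #11_#1.

#11_#1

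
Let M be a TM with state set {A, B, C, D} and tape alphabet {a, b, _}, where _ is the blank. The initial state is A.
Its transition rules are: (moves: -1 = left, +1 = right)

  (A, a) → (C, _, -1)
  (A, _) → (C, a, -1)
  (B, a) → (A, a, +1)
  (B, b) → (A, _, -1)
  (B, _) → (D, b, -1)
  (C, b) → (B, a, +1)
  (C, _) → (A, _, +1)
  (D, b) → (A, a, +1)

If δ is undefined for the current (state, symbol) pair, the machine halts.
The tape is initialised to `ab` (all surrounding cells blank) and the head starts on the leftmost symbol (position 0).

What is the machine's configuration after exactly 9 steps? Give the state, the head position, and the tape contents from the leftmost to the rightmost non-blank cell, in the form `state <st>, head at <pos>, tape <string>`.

state=A head=0 tape=_[a]b   (A,a)→(C,_,-1)
state=C head=-1 tape=[_]_b   (C,_)→(A,_,+1)
state=A head=0 tape=_[_]b   (A,_)→(C,a,-1)
state=C head=-1 tape=[_]ab   (C,_)→(A,_,+1)
state=A head=0 tape=_[a]b   (A,a)→(C,_,-1)
state=C head=-1 tape=[_]_b   (C,_)→(A,_,+1)
state=A head=0 tape=_[_]b   (A,_)→(C,a,-1)
state=C head=-1 tape=[_]ab   (C,_)→(A,_,+1)
state=A head=0 tape=_[a]b   (A,a)→(C,_,-1)
state=C head=-1 tape=[_]_b
After 9 steps: state C, head at -1, tape b.

state C, head at -1, tape b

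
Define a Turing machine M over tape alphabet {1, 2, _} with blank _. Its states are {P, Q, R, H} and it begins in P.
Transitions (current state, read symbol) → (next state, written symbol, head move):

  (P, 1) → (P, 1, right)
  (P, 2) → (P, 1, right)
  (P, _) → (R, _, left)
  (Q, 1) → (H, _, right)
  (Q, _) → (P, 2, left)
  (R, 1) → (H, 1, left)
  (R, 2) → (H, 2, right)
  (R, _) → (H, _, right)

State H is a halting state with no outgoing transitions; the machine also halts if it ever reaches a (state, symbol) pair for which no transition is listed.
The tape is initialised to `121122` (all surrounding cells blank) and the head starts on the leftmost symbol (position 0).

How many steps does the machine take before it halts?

P | [1]21122_   read 1 → write 1, move right, go to P
P | 1[2]1122_   read 2 → write 1, move right, go to P
P | 11[1]122_   read 1 → write 1, move right, go to P
P | 111[1]22_   read 1 → write 1, move right, go to P
P | 1111[2]2_   read 2 → write 1, move right, go to P
P | 11111[2]_   read 2 → write 1, move right, go to P
P | 111111[_]   read _ → write _, move left, go to R
R | 11111[1]_   read 1 → write 1, move left, go to H
H | 1111[1]1_
M halts after 8 transitions.

8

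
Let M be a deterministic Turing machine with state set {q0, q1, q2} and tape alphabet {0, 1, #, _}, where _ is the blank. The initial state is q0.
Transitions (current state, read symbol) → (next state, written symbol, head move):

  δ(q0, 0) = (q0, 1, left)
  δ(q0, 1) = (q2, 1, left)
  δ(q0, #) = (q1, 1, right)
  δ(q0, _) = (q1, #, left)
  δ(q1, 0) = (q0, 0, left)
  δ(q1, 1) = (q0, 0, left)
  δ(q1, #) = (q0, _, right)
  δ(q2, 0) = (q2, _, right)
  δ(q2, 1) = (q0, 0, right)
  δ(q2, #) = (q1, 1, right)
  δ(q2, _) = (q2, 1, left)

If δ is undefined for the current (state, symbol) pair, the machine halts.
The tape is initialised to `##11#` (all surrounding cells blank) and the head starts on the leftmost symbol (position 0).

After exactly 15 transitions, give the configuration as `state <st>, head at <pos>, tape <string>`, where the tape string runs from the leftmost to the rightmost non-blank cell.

state=q0 head=0 tape=[#]#11#_   (q0,#)→(q1,1,right)
state=q1 head=1 tape=1[#]11#_   (q1,#)→(q0,_,right)
state=q0 head=2 tape=1_[1]1#_   (q0,1)→(q2,1,left)
state=q2 head=1 tape=1[_]11#_   (q2,_)→(q2,1,left)
state=q2 head=0 tape=[1]111#_   (q2,1)→(q0,0,right)
state=q0 head=1 tape=0[1]11#_   (q0,1)→(q2,1,left)
state=q2 head=0 tape=[0]111#_   (q2,0)→(q2,_,right)
state=q2 head=1 tape=_[1]11#_   (q2,1)→(q0,0,right)
state=q0 head=2 tape=_0[1]1#_   (q0,1)→(q2,1,left)
state=q2 head=1 tape=_[0]11#_   (q2,0)→(q2,_,right)
state=q2 head=2 tape=__[1]1#_   (q2,1)→(q0,0,right)
state=q0 head=3 tape=__0[1]#_   (q0,1)→(q2,1,left)
state=q2 head=2 tape=__[0]1#_   (q2,0)→(q2,_,right)
state=q2 head=3 tape=___[1]#_   (q2,1)→(q0,0,right)
state=q0 head=4 tape=___0[#]_   (q0,#)→(q1,1,right)
state=q1 head=5 tape=___01[_]
After 15 steps: state q1, head at 5, tape 01.

state q1, head at 5, tape 01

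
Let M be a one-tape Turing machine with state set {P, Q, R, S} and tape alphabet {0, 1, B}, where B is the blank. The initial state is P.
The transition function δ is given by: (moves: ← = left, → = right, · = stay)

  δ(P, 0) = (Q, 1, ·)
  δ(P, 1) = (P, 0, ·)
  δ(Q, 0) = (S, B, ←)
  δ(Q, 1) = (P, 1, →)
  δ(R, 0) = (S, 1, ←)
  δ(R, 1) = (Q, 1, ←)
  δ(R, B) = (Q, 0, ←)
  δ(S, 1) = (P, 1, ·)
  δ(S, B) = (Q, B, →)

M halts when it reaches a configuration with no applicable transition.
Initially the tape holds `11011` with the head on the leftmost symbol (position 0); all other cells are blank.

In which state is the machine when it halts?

state=P head=0 tape=[1]1011B   (P,1)→(P,0,·)
state=P head=0 tape=[0]1011B   (P,0)→(Q,1,·)
state=Q head=0 tape=[1]1011B   (Q,1)→(P,1,→)
state=P head=1 tape=1[1]011B   (P,1)→(P,0,·)
state=P head=1 tape=1[0]011B   (P,0)→(Q,1,·)
state=Q head=1 tape=1[1]011B   (Q,1)→(P,1,→)
state=P head=2 tape=11[0]11B   (P,0)→(Q,1,·)
state=Q head=2 tape=11[1]11B   (Q,1)→(P,1,→)
state=P head=3 tape=111[1]1B   (P,1)→(P,0,·)
state=P head=3 tape=111[0]1B   (P,0)→(Q,1,·)
state=Q head=3 tape=111[1]1B   (Q,1)→(P,1,→)
state=P head=4 tape=1111[1]B   (P,1)→(P,0,·)
state=P head=4 tape=1111[0]B   (P,0)→(Q,1,·)
state=Q head=4 tape=1111[1]B   (Q,1)→(P,1,→)
state=P head=5 tape=11111[B]
No transition is defined for (P, B); M halts in state P.

P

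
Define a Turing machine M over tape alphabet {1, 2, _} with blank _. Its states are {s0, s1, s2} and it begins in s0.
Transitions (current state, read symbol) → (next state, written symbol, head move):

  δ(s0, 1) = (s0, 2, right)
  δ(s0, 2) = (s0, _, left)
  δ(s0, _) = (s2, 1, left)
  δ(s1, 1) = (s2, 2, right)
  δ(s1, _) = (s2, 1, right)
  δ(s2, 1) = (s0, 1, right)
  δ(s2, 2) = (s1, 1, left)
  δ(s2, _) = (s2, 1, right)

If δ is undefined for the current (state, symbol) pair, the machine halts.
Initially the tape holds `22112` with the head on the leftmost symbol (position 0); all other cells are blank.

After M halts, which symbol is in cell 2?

_

state=s0 head=0 tape=__[2]2112   (s0,2)→(s0,_,left)
state=s0 head=-1 tape=_[_]_2112   (s0,_)→(s2,1,left)
state=s2 head=-2 tape=[_]1_2112   (s2,_)→(s2,1,right)
state=s2 head=-1 tape=1[1]_2112   (s2,1)→(s0,1,right)
state=s0 head=0 tape=11[_]2112   (s0,_)→(s2,1,left)
state=s2 head=-1 tape=1[1]12112   (s2,1)→(s0,1,right)
state=s0 head=0 tape=11[1]2112   (s0,1)→(s0,2,right)
state=s0 head=1 tape=112[2]112   (s0,2)→(s0,_,left)
state=s0 head=0 tape=11[2]_112   (s0,2)→(s0,_,left)
state=s0 head=-1 tape=1[1]__112   (s0,1)→(s0,2,right)
state=s0 head=0 tape=12[_]_112   (s0,_)→(s2,1,left)
state=s2 head=-1 tape=1[2]1_112   (s2,2)→(s1,1,left)
state=s1 head=-2 tape=[1]11_112   (s1,1)→(s2,2,right)
state=s2 head=-1 tape=2[1]1_112   (s2,1)→(s0,1,right)
state=s0 head=0 tape=21[1]_112   (s0,1)→(s0,2,right)
state=s0 head=1 tape=212[_]112   (s0,_)→(s2,1,left)
state=s2 head=0 tape=21[2]1112   (s2,2)→(s1,1,left)
state=s1 head=-1 tape=2[1]11112   (s1,1)→(s2,2,right)
state=s2 head=0 tape=22[1]1112   (s2,1)→(s0,1,right)
state=s0 head=1 tape=221[1]112   (s0,1)→(s0,2,right)
state=s0 head=2 tape=2212[1]12   (s0,1)→(s0,2,right)
state=s0 head=3 tape=22122[1]2   (s0,1)→(s0,2,right)
state=s0 head=4 tape=221222[2]   (s0,2)→(s0,_,left)
state=s0 head=3 tape=22122[2]_   (s0,2)→(s0,_,left)
state=s0 head=2 tape=2212[2]__   (s0,2)→(s0,_,left)
state=s0 head=1 tape=221[2]___   (s0,2)→(s0,_,left)
state=s0 head=0 tape=22[1]____   (s0,1)→(s0,2,right)
state=s0 head=1 tape=222[_]___   (s0,_)→(s2,1,left)
state=s2 head=0 tape=22[2]1___   (s2,2)→(s1,1,left)
state=s1 head=-1 tape=2[2]11___
Cell 2 holds _ when M halts.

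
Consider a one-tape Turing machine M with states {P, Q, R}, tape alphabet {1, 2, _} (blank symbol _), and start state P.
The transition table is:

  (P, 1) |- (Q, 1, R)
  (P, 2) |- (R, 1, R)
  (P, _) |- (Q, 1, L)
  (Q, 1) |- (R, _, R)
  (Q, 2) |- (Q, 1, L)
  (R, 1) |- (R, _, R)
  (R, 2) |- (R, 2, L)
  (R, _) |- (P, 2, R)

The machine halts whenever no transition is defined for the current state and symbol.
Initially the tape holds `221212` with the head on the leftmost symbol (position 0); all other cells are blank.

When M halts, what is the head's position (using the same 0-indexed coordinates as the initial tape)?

P | [2]21212____   read 2 → write 1, move R, go to R
R | 1[2]1212____   read 2 → write 2, move L, go to R
R | [1]21212____   read 1 → write _, move R, go to R
R | _[2]1212____   read 2 → write 2, move L, go to R
R | [_]21212____   read _ → write 2, move R, go to P
P | 2[2]1212____   read 2 → write 1, move R, go to R
R | 21[1]212____   read 1 → write _, move R, go to R
R | 21_[2]12____   read 2 → write 2, move L, go to R
R | 21[_]212____   read _ → write 2, move R, go to P
P | 212[2]12____   read 2 → write 1, move R, go to R
R | 2121[1]2____   read 1 → write _, move R, go to R
R | 2121_[2]____   read 2 → write 2, move L, go to R
R | 2121[_]2____   read _ → write 2, move R, go to P
P | 21212[2]____   read 2 → write 1, move R, go to R
R | 212121[_]___   read _ → write 2, move R, go to P
P | 2121212[_]__   read _ → write 1, move L, go to Q
Q | 212121[2]1__   read 2 → write 1, move L, go to Q
Q | 21212[1]11__   read 1 → write _, move R, go to R
R | 21212_[1]1__   read 1 → write _, move R, go to R
R | 21212__[1]__   read 1 → write _, move R, go to R
R | 21212___[_]_   read _ → write 2, move R, go to P
P | 21212___2[_]   read _ → write 1, move L, go to Q
Q | 21212___[2]1   read 2 → write 1, move L, go to Q
Q | 21212__[_]11
At halt the head is at cell 7.

7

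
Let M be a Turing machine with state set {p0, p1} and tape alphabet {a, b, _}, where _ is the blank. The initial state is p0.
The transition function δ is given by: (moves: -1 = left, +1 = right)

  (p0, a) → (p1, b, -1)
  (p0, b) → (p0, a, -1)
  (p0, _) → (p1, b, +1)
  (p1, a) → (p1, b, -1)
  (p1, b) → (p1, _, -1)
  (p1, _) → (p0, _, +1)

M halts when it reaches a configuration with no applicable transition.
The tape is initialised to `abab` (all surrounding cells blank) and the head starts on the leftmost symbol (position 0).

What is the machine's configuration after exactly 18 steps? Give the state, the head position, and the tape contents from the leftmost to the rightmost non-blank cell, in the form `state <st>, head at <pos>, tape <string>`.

state p1, head at -2, tape bab

state=p0 head=0 tape=__[a]bab   (p0,a)→(p1,b,-1)
state=p1 head=-1 tape=_[_]bbab   (p1,_)→(p0,_,+1)
state=p0 head=0 tape=__[b]bab   (p0,b)→(p0,a,-1)
state=p0 head=-1 tape=_[_]abab   (p0,_)→(p1,b,+1)
state=p1 head=0 tape=_b[a]bab   (p1,a)→(p1,b,-1)
state=p1 head=-1 tape=_[b]bbab   (p1,b)→(p1,_,-1)
state=p1 head=-2 tape=[_]_bbab   (p1,_)→(p0,_,+1)
state=p0 head=-1 tape=_[_]bbab   (p0,_)→(p1,b,+1)
state=p1 head=0 tape=_b[b]bab   (p1,b)→(p1,_,-1)
state=p1 head=-1 tape=_[b]_bab   (p1,b)→(p1,_,-1)
state=p1 head=-2 tape=[_]__bab   (p1,_)→(p0,_,+1)
state=p0 head=-1 tape=_[_]_bab   (p0,_)→(p1,b,+1)
state=p1 head=0 tape=_b[_]bab   (p1,_)→(p0,_,+1)
state=p0 head=1 tape=_b_[b]ab   (p0,b)→(p0,a,-1)
state=p0 head=0 tape=_b[_]aab   (p0,_)→(p1,b,+1)
state=p1 head=1 tape=_bb[a]ab   (p1,a)→(p1,b,-1)
state=p1 head=0 tape=_b[b]bab   (p1,b)→(p1,_,-1)
state=p1 head=-1 tape=_[b]_bab   (p1,b)→(p1,_,-1)
state=p1 head=-2 tape=[_]__bab
After 18 steps: state p1, head at -2, tape bab.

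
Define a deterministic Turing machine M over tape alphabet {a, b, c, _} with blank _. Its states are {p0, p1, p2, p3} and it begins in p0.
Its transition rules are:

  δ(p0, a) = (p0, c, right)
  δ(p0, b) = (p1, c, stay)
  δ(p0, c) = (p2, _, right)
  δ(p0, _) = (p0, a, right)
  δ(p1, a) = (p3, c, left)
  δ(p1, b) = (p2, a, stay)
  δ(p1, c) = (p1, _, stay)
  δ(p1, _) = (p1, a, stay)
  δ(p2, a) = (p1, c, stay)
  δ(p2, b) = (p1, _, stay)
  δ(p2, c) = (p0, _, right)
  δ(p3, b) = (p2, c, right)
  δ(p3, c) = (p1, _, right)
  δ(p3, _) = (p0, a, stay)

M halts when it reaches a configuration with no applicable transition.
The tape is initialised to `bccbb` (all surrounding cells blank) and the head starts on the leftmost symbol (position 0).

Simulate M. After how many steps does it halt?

21

p0 | _[b]ccbb_   read b → write c, move stay, go to p1
p1 | _[c]ccbb_   read c → write _, move stay, go to p1
p1 | _[_]ccbb_   read _ → write a, move stay, go to p1
p1 | _[a]ccbb_   read a → write c, move left, go to p3
p3 | [_]cccbb_   read _ → write a, move stay, go to p0
p0 | [a]cccbb_   read a → write c, move right, go to p0
p0 | c[c]ccbb_   read c → write _, move right, go to p2
p2 | c_[c]cbb_   read c → write _, move right, go to p0
p0 | c__[c]bb_   read c → write _, move right, go to p2
p2 | c___[b]b_   read b → write _, move stay, go to p1
p1 | c___[_]b_   read _ → write a, move stay, go to p1
p1 | c___[a]b_   read a → write c, move left, go to p3
p3 | c__[_]cb_   read _ → write a, move stay, go to p0
p0 | c__[a]cb_   read a → write c, move right, go to p0
p0 | c__c[c]b_   read c → write _, move right, go to p2
p2 | c__c_[b]_   read b → write _, move stay, go to p1
p1 | c__c_[_]_   read _ → write a, move stay, go to p1
p1 | c__c_[a]_   read a → write c, move left, go to p3
p3 | c__c[_]c_   read _ → write a, move stay, go to p0
p0 | c__c[a]c_   read a → write c, move right, go to p0
p0 | c__cc[c]_   read c → write _, move right, go to p2
p2 | c__cc_[_]
M halts after 21 transitions.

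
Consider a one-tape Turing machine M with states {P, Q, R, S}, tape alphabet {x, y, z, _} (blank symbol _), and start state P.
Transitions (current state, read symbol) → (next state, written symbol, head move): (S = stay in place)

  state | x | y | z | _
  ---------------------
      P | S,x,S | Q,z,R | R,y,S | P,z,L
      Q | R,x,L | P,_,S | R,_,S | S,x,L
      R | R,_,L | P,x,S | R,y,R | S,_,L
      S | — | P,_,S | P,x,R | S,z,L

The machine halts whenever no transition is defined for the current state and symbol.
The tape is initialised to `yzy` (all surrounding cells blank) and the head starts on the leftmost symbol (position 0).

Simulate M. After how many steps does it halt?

6

state=P head=0 tape=[y]zy   (P,y)→(Q,z,R)
state=Q head=1 tape=z[z]y   (Q,z)→(R,_,S)
state=R head=1 tape=z[_]y   (R,_)→(S,_,L)
state=S head=0 tape=[z]_y   (S,z)→(P,x,R)
state=P head=1 tape=x[_]y   (P,_)→(P,z,L)
state=P head=0 tape=[x]zy   (P,x)→(S,x,S)
state=S head=0 tape=[x]zy
M halts after 6 transitions.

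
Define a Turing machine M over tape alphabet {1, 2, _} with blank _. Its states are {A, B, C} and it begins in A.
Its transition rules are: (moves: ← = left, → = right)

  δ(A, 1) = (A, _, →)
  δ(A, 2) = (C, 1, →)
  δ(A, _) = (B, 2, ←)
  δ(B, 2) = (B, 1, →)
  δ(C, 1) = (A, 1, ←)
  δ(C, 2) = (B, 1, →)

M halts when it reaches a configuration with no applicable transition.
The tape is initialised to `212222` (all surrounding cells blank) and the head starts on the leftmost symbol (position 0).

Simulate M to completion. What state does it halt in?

state=A head=0 tape=[2]12222_   (A,2)→(C,1,→)
state=C head=1 tape=1[1]2222_   (C,1)→(A,1,←)
state=A head=0 tape=[1]12222_   (A,1)→(A,_,→)
state=A head=1 tape=_[1]2222_   (A,1)→(A,_,→)
state=A head=2 tape=__[2]222_   (A,2)→(C,1,→)
state=C head=3 tape=__1[2]22_   (C,2)→(B,1,→)
state=B head=4 tape=__11[2]2_   (B,2)→(B,1,→)
state=B head=5 tape=__111[2]_   (B,2)→(B,1,→)
state=B head=6 tape=__1111[_]
No transition is defined for (B, _); M halts in state B.

B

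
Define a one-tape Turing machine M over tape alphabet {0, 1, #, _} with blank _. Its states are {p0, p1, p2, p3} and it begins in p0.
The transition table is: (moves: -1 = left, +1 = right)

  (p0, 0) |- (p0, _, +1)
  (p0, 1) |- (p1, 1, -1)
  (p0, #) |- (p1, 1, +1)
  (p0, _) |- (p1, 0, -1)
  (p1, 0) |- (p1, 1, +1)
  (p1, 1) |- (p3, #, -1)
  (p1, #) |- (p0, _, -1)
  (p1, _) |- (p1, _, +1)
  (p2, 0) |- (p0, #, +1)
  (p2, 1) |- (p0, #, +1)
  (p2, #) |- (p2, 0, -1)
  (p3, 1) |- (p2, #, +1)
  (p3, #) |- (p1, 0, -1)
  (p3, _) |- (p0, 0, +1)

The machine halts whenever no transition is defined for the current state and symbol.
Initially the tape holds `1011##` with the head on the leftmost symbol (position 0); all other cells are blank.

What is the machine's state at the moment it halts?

p2

state=p0 head=0 tape=_[1]011##   (p0,1)→(p1,1,-1)
state=p1 head=-1 tape=[_]1011##   (p1,_)→(p1,_,+1)
state=p1 head=0 tape=_[1]011##   (p1,1)→(p3,#,-1)
state=p3 head=-1 tape=[_]#011##   (p3,_)→(p0,0,+1)
state=p0 head=0 tape=0[#]011##   (p0,#)→(p1,1,+1)
state=p1 head=1 tape=01[0]11##   (p1,0)→(p1,1,+1)
state=p1 head=2 tape=011[1]1##   (p1,1)→(p3,#,-1)
state=p3 head=1 tape=01[1]#1##   (p3,1)→(p2,#,+1)
state=p2 head=2 tape=01#[#]1##   (p2,#)→(p2,0,-1)
state=p2 head=1 tape=01[#]01##   (p2,#)→(p2,0,-1)
state=p2 head=0 tape=0[1]001##   (p2,1)→(p0,#,+1)
state=p0 head=1 tape=0#[0]01##   (p0,0)→(p0,_,+1)
state=p0 head=2 tape=0#_[0]1##   (p0,0)→(p0,_,+1)
state=p0 head=3 tape=0#__[1]##   (p0,1)→(p1,1,-1)
state=p1 head=2 tape=0#_[_]1##   (p1,_)→(p1,_,+1)
state=p1 head=3 tape=0#__[1]##   (p1,1)→(p3,#,-1)
state=p3 head=2 tape=0#_[_]###   (p3,_)→(p0,0,+1)
state=p0 head=3 tape=0#_0[#]##   (p0,#)→(p1,1,+1)
state=p1 head=4 tape=0#_01[#]#   (p1,#)→(p0,_,-1)
state=p0 head=3 tape=0#_0[1]_#   (p0,1)→(p1,1,-1)
state=p1 head=2 tape=0#_[0]1_#   (p1,0)→(p1,1,+1)
state=p1 head=3 tape=0#_1[1]_#   (p1,1)→(p3,#,-1)
state=p3 head=2 tape=0#_[1]#_#   (p3,1)→(p2,#,+1)
state=p2 head=3 tape=0#_#[#]_#   (p2,#)→(p2,0,-1)
state=p2 head=2 tape=0#_[#]0_#   (p2,#)→(p2,0,-1)
state=p2 head=1 tape=0#[_]00_#
No transition is defined for (p2, _); M halts in state p2.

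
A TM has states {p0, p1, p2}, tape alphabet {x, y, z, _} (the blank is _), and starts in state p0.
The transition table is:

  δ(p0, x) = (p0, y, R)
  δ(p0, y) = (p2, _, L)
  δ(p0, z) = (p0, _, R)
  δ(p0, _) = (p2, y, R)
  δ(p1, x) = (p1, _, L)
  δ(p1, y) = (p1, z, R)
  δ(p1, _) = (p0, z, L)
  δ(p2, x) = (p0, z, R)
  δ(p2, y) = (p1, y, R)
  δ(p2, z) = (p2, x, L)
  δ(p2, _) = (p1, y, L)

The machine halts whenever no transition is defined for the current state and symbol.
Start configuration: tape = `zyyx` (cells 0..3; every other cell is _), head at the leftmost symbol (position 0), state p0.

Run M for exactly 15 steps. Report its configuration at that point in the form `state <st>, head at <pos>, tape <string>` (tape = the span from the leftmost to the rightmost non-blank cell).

state p0, head at -3, tape zy__yx

p0 | ___[z]yyx   read z → write _, move R, go to p0
p0 | ____[y]yx   read y → write _, move L, go to p2
p2 | ___[_]_yx   read _ → write y, move L, go to p1
p1 | __[_]y_yx   read _ → write z, move L, go to p0
p0 | _[_]zy_yx   read _ → write y, move R, go to p2
p2 | _y[z]y_yx   read z → write x, move L, go to p2
p2 | _[y]xy_yx   read y → write y, move R, go to p1
p1 | _y[x]y_yx   read x → write _, move L, go to p1
p1 | _[y]_y_yx   read y → write z, move R, go to p1
p1 | _z[_]y_yx   read _ → write z, move L, go to p0
p0 | _[z]zy_yx   read z → write _, move R, go to p0
p0 | __[z]y_yx   read z → write _, move R, go to p0
p0 | ___[y]_yx   read y → write _, move L, go to p2
p2 | __[_]__yx   read _ → write y, move L, go to p1
p1 | _[_]y__yx   read _ → write z, move L, go to p0
p0 | [_]zy__yx
After 15 steps: state p0, head at -3, tape zy__yx.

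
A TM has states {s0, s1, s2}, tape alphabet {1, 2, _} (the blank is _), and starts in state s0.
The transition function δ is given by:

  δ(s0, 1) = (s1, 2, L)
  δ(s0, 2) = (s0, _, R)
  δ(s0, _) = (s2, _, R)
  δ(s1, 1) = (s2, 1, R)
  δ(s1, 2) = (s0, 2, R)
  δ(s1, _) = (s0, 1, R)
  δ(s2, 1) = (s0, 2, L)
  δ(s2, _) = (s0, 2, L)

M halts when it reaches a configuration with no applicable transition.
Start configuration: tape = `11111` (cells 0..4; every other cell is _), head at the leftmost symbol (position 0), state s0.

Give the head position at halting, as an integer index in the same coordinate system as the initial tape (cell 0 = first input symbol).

state=s0 head=0 tape=_[1]1111__   (s0,1)→(s1,2,L)
state=s1 head=-1 tape=[_]21111__   (s1,_)→(s0,1,R)
state=s0 head=0 tape=1[2]1111__   (s0,2)→(s0,_,R)
state=s0 head=1 tape=1_[1]111__   (s0,1)→(s1,2,L)
state=s1 head=0 tape=1[_]2111__   (s1,_)→(s0,1,R)
state=s0 head=1 tape=11[2]111__   (s0,2)→(s0,_,R)
state=s0 head=2 tape=11_[1]11__   (s0,1)→(s1,2,L)
state=s1 head=1 tape=11[_]211__   (s1,_)→(s0,1,R)
state=s0 head=2 tape=111[2]11__   (s0,2)→(s0,_,R)
state=s0 head=3 tape=111_[1]1__   (s0,1)→(s1,2,L)
state=s1 head=2 tape=111[_]21__   (s1,_)→(s0,1,R)
state=s0 head=3 tape=1111[2]1__   (s0,2)→(s0,_,R)
state=s0 head=4 tape=1111_[1]__   (s0,1)→(s1,2,L)
state=s1 head=3 tape=1111[_]2__   (s1,_)→(s0,1,R)
state=s0 head=4 tape=11111[2]__   (s0,2)→(s0,_,R)
state=s0 head=5 tape=11111_[_]_   (s0,_)→(s2,_,R)
state=s2 head=6 tape=11111__[_]   (s2,_)→(s0,2,L)
state=s0 head=5 tape=11111_[_]2   (s0,_)→(s2,_,R)
state=s2 head=6 tape=11111__[2]
At halt the head is at cell 6.

6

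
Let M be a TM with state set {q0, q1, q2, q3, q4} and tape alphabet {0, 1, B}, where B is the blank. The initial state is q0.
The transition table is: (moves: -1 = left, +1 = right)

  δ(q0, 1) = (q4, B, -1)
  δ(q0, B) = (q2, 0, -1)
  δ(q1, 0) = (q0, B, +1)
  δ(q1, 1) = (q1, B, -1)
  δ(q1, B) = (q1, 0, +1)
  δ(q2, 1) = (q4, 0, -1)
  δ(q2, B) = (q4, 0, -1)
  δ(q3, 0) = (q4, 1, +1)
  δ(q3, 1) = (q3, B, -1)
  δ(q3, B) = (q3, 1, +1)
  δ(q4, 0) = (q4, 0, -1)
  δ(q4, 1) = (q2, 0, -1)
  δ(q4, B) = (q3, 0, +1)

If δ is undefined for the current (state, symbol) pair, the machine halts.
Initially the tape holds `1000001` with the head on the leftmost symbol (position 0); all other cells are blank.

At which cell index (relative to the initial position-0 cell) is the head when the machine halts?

-2

q0 | BB[1]000001   read 1 → write B, move -1, go to q4
q4 | B[B]B000001   read B → write 0, move +1, go to q3
q3 | B0[B]000001   read B → write 1, move +1, go to q3
q3 | B01[0]00001   read 0 → write 1, move +1, go to q4
q4 | B011[0]0001   read 0 → write 0, move -1, go to q4
q4 | B01[1]00001   read 1 → write 0, move -1, go to q2
q2 | B0[1]000001   read 1 → write 0, move -1, go to q4
q4 | B[0]0000001   read 0 → write 0, move -1, go to q4
q4 | [B]00000001   read B → write 0, move +1, go to q3
q3 | 0[0]0000001   read 0 → write 1, move +1, go to q4
q4 | 01[0]000001   read 0 → write 0, move -1, go to q4
q4 | 0[1]0000001   read 1 → write 0, move -1, go to q2
q2 | [0]00000001
At halt the head is at cell -2.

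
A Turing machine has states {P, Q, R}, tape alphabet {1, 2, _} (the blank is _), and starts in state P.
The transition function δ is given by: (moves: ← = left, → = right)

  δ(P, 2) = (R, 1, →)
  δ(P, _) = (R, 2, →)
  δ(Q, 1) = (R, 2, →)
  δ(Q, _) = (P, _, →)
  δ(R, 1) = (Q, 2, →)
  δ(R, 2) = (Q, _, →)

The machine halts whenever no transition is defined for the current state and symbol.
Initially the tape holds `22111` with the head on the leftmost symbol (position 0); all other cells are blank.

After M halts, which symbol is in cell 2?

2

P | [2]2111_   read 2 → write 1, move →, go to R
R | 1[2]111_   read 2 → write _, move →, go to Q
Q | 1_[1]11_   read 1 → write 2, move →, go to R
R | 1_2[1]1_   read 1 → write 2, move →, go to Q
Q | 1_22[1]_   read 1 → write 2, move →, go to R
R | 1_222[_]
Cell 2 holds 2 when M halts.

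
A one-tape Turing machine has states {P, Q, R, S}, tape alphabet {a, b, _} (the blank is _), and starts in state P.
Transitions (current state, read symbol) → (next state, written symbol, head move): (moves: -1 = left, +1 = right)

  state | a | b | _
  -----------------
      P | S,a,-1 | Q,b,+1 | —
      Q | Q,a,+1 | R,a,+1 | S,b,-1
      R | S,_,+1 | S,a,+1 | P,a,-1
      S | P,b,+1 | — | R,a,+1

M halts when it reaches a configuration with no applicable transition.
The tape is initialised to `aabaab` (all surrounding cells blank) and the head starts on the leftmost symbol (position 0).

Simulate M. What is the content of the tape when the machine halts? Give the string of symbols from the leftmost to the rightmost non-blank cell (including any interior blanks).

a_bbabaa

P | _[a]abaab_   read a → write a, move -1, go to S
S | [_]aabaab_   read _ → write a, move +1, go to R
R | a[a]abaab_   read a → write _, move +1, go to S
S | a_[a]baab_   read a → write b, move +1, go to P
P | a_b[b]aab_   read b → write b, move +1, go to Q
Q | a_bb[a]ab_   read a → write a, move +1, go to Q
Q | a_bba[a]b_   read a → write a, move +1, go to Q
Q | a_bbaa[b]_   read b → write a, move +1, go to R
R | a_bbaaa[_]   read _ → write a, move -1, go to P
P | a_bbaa[a]a   read a → write a, move -1, go to S
S | a_bba[a]aa   read a → write b, move +1, go to P
P | a_bbab[a]a   read a → write a, move -1, go to S
S | a_bba[b]aa
The non-blank tape span at halt is a_bbabaa.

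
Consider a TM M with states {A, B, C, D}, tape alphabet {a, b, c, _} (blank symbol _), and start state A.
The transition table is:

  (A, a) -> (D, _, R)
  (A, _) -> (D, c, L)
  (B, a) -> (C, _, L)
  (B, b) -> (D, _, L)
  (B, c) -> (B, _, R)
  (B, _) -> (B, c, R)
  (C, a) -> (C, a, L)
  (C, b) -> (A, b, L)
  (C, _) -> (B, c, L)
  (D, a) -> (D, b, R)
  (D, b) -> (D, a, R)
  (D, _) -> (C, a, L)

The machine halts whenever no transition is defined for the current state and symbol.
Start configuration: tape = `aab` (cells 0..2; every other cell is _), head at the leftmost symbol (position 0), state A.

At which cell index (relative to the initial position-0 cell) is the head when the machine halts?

state=A head=0 tape=___[a]ab_   (A,a)→(D,_,R)
state=D head=1 tape=____[a]b_   (D,a)→(D,b,R)
state=D head=2 tape=____b[b]_   (D,b)→(D,a,R)
state=D head=3 tape=____ba[_]   (D,_)→(C,a,L)
state=C head=2 tape=____b[a]a   (C,a)→(C,a,L)
state=C head=1 tape=____[b]aa   (C,b)→(A,b,L)
state=A head=0 tape=___[_]baa   (A,_)→(D,c,L)
state=D head=-1 tape=__[_]cbaa   (D,_)→(C,a,L)
state=C head=-2 tape=_[_]acbaa   (C,_)→(B,c,L)
state=B head=-3 tape=[_]cacbaa   (B,_)→(B,c,R)
state=B head=-2 tape=c[c]acbaa   (B,c)→(B,_,R)
state=B head=-1 tape=c_[a]cbaa   (B,a)→(C,_,L)
state=C head=-2 tape=c[_]_cbaa   (C,_)→(B,c,L)
state=B head=-3 tape=[c]c_cbaa   (B,c)→(B,_,R)
state=B head=-2 tape=_[c]_cbaa   (B,c)→(B,_,R)
state=B head=-1 tape=__[_]cbaa   (B,_)→(B,c,R)
state=B head=0 tape=__c[c]baa   (B,c)→(B,_,R)
state=B head=1 tape=__c_[b]aa   (B,b)→(D,_,L)
state=D head=0 tape=__c[_]_aa   (D,_)→(C,a,L)
state=C head=-1 tape=__[c]a_aa
At halt the head is at cell -1.

-1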